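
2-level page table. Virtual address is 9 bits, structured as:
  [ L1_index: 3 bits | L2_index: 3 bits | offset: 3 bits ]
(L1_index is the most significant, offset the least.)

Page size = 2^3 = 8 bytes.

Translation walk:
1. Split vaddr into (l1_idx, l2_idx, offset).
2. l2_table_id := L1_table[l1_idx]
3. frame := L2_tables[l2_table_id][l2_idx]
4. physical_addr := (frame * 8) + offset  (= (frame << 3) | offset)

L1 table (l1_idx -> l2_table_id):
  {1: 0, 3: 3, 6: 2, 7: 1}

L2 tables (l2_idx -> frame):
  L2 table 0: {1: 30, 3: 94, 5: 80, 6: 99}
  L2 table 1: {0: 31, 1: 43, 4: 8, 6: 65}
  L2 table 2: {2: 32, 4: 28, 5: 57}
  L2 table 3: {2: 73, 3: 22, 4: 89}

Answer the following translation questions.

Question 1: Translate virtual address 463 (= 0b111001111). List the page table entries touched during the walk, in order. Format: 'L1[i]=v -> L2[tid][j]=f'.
Answer: L1[7]=1 -> L2[1][1]=43

Derivation:
vaddr = 463 = 0b111001111
Split: l1_idx=7, l2_idx=1, offset=7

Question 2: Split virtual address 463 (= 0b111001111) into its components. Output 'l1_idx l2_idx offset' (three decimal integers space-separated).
vaddr = 463 = 0b111001111
  top 3 bits -> l1_idx = 7
  next 3 bits -> l2_idx = 1
  bottom 3 bits -> offset = 7

Answer: 7 1 7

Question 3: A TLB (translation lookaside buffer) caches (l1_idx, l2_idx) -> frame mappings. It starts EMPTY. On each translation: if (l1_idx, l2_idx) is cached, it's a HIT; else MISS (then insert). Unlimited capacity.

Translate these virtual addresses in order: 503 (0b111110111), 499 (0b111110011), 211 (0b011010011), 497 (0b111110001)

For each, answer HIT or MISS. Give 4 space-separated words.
Answer: MISS HIT MISS HIT

Derivation:
vaddr=503: (7,6) not in TLB -> MISS, insert
vaddr=499: (7,6) in TLB -> HIT
vaddr=211: (3,2) not in TLB -> MISS, insert
vaddr=497: (7,6) in TLB -> HIT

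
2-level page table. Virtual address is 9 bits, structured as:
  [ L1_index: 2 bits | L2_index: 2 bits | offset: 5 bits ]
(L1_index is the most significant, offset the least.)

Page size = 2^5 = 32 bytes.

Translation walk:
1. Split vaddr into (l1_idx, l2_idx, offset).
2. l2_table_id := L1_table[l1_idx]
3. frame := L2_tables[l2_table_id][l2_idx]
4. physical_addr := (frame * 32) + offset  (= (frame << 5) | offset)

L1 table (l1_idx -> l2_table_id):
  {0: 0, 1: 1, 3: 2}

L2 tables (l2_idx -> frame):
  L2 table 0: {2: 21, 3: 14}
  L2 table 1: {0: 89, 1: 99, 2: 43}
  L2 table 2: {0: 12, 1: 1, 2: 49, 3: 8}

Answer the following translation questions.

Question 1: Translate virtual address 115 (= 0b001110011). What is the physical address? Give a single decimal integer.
vaddr = 115 = 0b001110011
Split: l1_idx=0, l2_idx=3, offset=19
L1[0] = 0
L2[0][3] = 14
paddr = 14 * 32 + 19 = 467

Answer: 467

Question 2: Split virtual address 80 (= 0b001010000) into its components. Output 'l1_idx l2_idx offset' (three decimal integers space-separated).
Answer: 0 2 16

Derivation:
vaddr = 80 = 0b001010000
  top 2 bits -> l1_idx = 0
  next 2 bits -> l2_idx = 2
  bottom 5 bits -> offset = 16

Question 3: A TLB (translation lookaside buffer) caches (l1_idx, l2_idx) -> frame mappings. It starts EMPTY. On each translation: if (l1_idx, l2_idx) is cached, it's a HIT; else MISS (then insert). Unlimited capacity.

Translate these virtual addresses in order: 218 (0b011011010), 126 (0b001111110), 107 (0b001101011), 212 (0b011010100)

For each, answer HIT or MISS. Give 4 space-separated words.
Answer: MISS MISS HIT HIT

Derivation:
vaddr=218: (1,2) not in TLB -> MISS, insert
vaddr=126: (0,3) not in TLB -> MISS, insert
vaddr=107: (0,3) in TLB -> HIT
vaddr=212: (1,2) in TLB -> HIT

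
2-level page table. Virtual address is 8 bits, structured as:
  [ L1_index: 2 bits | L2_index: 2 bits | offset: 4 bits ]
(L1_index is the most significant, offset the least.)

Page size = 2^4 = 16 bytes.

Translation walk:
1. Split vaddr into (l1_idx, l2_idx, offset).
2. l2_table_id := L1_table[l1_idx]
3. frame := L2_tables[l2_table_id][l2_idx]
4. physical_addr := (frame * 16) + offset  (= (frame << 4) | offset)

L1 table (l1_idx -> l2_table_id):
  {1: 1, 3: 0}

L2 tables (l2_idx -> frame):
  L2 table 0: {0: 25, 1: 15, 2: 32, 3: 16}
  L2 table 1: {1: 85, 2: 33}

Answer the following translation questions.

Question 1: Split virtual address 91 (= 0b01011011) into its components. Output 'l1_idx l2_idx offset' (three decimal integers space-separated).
vaddr = 91 = 0b01011011
  top 2 bits -> l1_idx = 1
  next 2 bits -> l2_idx = 1
  bottom 4 bits -> offset = 11

Answer: 1 1 11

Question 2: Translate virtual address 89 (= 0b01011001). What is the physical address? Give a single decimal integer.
Answer: 1369

Derivation:
vaddr = 89 = 0b01011001
Split: l1_idx=1, l2_idx=1, offset=9
L1[1] = 1
L2[1][1] = 85
paddr = 85 * 16 + 9 = 1369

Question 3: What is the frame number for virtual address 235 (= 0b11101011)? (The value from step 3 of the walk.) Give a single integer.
vaddr = 235: l1_idx=3, l2_idx=2
L1[3] = 0; L2[0][2] = 32

Answer: 32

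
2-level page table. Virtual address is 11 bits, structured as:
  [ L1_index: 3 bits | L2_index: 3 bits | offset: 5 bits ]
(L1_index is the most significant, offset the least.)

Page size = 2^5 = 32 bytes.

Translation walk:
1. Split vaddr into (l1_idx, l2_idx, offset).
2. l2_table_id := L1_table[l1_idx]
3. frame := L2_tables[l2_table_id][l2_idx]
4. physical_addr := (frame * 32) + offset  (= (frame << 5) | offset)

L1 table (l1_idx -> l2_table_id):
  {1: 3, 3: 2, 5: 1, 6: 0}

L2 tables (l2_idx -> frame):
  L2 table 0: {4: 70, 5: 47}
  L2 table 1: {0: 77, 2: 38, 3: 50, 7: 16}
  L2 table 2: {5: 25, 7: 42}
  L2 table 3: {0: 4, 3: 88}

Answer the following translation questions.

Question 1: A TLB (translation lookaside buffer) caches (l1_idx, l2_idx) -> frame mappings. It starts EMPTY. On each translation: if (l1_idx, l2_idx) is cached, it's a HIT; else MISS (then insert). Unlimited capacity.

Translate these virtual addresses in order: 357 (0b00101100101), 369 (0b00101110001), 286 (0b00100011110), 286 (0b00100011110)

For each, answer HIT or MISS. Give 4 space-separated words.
vaddr=357: (1,3) not in TLB -> MISS, insert
vaddr=369: (1,3) in TLB -> HIT
vaddr=286: (1,0) not in TLB -> MISS, insert
vaddr=286: (1,0) in TLB -> HIT

Answer: MISS HIT MISS HIT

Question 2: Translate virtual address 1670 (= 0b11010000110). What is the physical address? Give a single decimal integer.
vaddr = 1670 = 0b11010000110
Split: l1_idx=6, l2_idx=4, offset=6
L1[6] = 0
L2[0][4] = 70
paddr = 70 * 32 + 6 = 2246

Answer: 2246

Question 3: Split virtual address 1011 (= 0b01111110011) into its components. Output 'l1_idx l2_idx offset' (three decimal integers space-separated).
Answer: 3 7 19

Derivation:
vaddr = 1011 = 0b01111110011
  top 3 bits -> l1_idx = 3
  next 3 bits -> l2_idx = 7
  bottom 5 bits -> offset = 19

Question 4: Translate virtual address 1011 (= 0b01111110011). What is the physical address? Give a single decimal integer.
vaddr = 1011 = 0b01111110011
Split: l1_idx=3, l2_idx=7, offset=19
L1[3] = 2
L2[2][7] = 42
paddr = 42 * 32 + 19 = 1363

Answer: 1363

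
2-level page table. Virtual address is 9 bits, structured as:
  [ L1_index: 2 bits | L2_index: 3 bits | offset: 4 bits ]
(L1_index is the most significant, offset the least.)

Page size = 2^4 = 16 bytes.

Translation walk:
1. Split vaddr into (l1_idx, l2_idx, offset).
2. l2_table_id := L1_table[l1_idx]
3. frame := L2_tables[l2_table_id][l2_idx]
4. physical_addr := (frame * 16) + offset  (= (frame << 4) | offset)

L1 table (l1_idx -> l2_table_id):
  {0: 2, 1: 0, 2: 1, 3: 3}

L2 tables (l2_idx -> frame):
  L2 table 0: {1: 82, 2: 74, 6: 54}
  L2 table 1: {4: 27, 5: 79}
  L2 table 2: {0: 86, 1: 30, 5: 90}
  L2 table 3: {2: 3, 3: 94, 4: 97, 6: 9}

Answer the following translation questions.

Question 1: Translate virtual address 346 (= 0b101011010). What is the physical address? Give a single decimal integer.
vaddr = 346 = 0b101011010
Split: l1_idx=2, l2_idx=5, offset=10
L1[2] = 1
L2[1][5] = 79
paddr = 79 * 16 + 10 = 1274

Answer: 1274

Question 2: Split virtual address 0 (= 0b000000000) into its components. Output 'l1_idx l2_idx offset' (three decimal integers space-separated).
vaddr = 0 = 0b000000000
  top 2 bits -> l1_idx = 0
  next 3 bits -> l2_idx = 0
  bottom 4 bits -> offset = 0

Answer: 0 0 0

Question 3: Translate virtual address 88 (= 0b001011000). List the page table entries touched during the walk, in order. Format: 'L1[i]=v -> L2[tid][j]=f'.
vaddr = 88 = 0b001011000
Split: l1_idx=0, l2_idx=5, offset=8

Answer: L1[0]=2 -> L2[2][5]=90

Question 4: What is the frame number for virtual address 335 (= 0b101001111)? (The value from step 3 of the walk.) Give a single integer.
vaddr = 335: l1_idx=2, l2_idx=4
L1[2] = 1; L2[1][4] = 27

Answer: 27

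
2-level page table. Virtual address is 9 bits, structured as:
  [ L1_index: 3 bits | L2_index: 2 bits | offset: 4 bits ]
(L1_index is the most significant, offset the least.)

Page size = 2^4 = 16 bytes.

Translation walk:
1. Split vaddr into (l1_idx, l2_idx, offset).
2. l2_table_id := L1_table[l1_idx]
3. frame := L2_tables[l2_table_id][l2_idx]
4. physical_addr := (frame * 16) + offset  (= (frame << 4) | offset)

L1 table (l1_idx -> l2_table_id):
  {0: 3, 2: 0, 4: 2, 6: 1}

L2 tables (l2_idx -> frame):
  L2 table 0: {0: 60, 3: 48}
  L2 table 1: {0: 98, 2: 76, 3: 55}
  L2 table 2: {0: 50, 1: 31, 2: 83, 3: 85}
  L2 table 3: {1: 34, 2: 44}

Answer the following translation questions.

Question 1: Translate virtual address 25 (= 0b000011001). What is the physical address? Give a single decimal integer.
vaddr = 25 = 0b000011001
Split: l1_idx=0, l2_idx=1, offset=9
L1[0] = 3
L2[3][1] = 34
paddr = 34 * 16 + 9 = 553

Answer: 553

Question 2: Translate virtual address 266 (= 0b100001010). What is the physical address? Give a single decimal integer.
Answer: 810

Derivation:
vaddr = 266 = 0b100001010
Split: l1_idx=4, l2_idx=0, offset=10
L1[4] = 2
L2[2][0] = 50
paddr = 50 * 16 + 10 = 810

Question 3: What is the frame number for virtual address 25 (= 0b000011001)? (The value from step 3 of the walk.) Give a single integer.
vaddr = 25: l1_idx=0, l2_idx=1
L1[0] = 3; L2[3][1] = 34

Answer: 34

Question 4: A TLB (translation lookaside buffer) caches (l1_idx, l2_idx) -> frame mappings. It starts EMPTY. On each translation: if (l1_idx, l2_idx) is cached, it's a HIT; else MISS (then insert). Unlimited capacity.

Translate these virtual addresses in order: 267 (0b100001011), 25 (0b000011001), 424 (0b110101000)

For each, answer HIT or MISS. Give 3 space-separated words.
vaddr=267: (4,0) not in TLB -> MISS, insert
vaddr=25: (0,1) not in TLB -> MISS, insert
vaddr=424: (6,2) not in TLB -> MISS, insert

Answer: MISS MISS MISS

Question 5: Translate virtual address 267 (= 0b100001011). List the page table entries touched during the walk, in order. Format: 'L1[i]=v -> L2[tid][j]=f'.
Answer: L1[4]=2 -> L2[2][0]=50

Derivation:
vaddr = 267 = 0b100001011
Split: l1_idx=4, l2_idx=0, offset=11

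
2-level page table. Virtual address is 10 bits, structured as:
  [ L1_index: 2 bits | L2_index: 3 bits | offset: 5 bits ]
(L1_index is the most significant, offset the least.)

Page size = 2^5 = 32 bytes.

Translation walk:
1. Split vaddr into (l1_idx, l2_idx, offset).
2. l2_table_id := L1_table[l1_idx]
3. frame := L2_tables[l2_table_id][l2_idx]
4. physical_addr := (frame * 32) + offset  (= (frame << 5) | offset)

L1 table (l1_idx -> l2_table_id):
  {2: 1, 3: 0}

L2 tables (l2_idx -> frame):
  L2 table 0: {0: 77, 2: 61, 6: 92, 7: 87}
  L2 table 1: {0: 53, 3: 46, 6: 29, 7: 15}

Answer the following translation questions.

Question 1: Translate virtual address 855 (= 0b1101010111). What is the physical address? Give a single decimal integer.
Answer: 1975

Derivation:
vaddr = 855 = 0b1101010111
Split: l1_idx=3, l2_idx=2, offset=23
L1[3] = 0
L2[0][2] = 61
paddr = 61 * 32 + 23 = 1975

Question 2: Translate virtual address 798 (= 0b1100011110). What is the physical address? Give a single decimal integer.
Answer: 2494

Derivation:
vaddr = 798 = 0b1100011110
Split: l1_idx=3, l2_idx=0, offset=30
L1[3] = 0
L2[0][0] = 77
paddr = 77 * 32 + 30 = 2494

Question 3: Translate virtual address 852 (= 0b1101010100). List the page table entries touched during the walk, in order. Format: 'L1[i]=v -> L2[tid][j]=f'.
vaddr = 852 = 0b1101010100
Split: l1_idx=3, l2_idx=2, offset=20

Answer: L1[3]=0 -> L2[0][2]=61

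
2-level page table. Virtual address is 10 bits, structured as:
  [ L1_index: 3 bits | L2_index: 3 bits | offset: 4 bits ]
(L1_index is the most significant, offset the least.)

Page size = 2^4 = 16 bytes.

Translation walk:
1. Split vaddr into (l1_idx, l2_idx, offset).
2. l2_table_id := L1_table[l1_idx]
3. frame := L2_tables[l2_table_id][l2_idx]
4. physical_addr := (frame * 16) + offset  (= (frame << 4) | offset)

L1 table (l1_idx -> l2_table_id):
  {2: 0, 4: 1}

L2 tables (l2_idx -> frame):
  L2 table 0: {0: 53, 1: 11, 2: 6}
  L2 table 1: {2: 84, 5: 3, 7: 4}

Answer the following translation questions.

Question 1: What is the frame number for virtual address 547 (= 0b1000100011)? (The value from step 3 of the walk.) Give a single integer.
Answer: 84

Derivation:
vaddr = 547: l1_idx=4, l2_idx=2
L1[4] = 1; L2[1][2] = 84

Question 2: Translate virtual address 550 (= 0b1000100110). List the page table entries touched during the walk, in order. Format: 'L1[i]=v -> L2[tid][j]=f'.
vaddr = 550 = 0b1000100110
Split: l1_idx=4, l2_idx=2, offset=6

Answer: L1[4]=1 -> L2[1][2]=84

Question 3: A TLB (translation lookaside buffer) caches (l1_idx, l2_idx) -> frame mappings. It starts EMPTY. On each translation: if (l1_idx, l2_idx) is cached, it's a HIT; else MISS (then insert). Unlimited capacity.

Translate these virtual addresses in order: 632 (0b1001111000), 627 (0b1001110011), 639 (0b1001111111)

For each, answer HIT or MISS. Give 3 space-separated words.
vaddr=632: (4,7) not in TLB -> MISS, insert
vaddr=627: (4,7) in TLB -> HIT
vaddr=639: (4,7) in TLB -> HIT

Answer: MISS HIT HIT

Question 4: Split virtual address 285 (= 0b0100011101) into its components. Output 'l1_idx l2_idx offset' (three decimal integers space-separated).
vaddr = 285 = 0b0100011101
  top 3 bits -> l1_idx = 2
  next 3 bits -> l2_idx = 1
  bottom 4 bits -> offset = 13

Answer: 2 1 13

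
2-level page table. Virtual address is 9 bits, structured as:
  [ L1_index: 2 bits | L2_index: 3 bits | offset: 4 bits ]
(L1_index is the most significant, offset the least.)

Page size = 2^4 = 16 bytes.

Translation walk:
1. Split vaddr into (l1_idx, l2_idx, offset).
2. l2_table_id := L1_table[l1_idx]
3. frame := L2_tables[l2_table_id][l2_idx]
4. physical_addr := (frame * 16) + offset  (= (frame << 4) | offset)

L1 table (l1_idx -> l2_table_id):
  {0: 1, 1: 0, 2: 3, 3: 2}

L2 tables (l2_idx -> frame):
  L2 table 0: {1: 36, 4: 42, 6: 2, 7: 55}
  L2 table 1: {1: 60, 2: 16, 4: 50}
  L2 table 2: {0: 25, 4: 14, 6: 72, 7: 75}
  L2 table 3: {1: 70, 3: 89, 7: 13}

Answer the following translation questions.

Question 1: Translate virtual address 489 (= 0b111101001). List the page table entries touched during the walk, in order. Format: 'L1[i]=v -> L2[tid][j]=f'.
Answer: L1[3]=2 -> L2[2][6]=72

Derivation:
vaddr = 489 = 0b111101001
Split: l1_idx=3, l2_idx=6, offset=9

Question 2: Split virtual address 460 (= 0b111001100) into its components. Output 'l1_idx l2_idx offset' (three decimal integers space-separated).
vaddr = 460 = 0b111001100
  top 2 bits -> l1_idx = 3
  next 3 bits -> l2_idx = 4
  bottom 4 bits -> offset = 12

Answer: 3 4 12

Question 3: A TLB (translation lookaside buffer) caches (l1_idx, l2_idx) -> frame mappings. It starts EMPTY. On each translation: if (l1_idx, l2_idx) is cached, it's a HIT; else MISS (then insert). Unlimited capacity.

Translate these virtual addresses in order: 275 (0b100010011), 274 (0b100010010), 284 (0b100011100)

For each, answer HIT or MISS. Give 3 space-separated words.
vaddr=275: (2,1) not in TLB -> MISS, insert
vaddr=274: (2,1) in TLB -> HIT
vaddr=284: (2,1) in TLB -> HIT

Answer: MISS HIT HIT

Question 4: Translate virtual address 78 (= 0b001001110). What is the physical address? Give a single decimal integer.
Answer: 814

Derivation:
vaddr = 78 = 0b001001110
Split: l1_idx=0, l2_idx=4, offset=14
L1[0] = 1
L2[1][4] = 50
paddr = 50 * 16 + 14 = 814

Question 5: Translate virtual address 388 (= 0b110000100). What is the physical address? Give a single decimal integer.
Answer: 404

Derivation:
vaddr = 388 = 0b110000100
Split: l1_idx=3, l2_idx=0, offset=4
L1[3] = 2
L2[2][0] = 25
paddr = 25 * 16 + 4 = 404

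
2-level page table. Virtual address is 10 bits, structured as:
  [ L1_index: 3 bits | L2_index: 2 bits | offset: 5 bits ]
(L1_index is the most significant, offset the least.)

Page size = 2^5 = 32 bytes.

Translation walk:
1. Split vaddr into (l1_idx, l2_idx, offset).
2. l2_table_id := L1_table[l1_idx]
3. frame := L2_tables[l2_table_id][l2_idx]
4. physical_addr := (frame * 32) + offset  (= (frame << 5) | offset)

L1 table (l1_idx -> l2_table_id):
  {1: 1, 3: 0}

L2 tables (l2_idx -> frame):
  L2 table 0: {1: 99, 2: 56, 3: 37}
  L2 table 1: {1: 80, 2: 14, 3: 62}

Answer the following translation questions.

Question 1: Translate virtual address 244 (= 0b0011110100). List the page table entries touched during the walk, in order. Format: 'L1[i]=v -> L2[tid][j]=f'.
vaddr = 244 = 0b0011110100
Split: l1_idx=1, l2_idx=3, offset=20

Answer: L1[1]=1 -> L2[1][3]=62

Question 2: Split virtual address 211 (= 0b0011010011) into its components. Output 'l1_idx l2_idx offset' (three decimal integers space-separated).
Answer: 1 2 19

Derivation:
vaddr = 211 = 0b0011010011
  top 3 bits -> l1_idx = 1
  next 2 bits -> l2_idx = 2
  bottom 5 bits -> offset = 19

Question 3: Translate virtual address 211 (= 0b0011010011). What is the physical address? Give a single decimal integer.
vaddr = 211 = 0b0011010011
Split: l1_idx=1, l2_idx=2, offset=19
L1[1] = 1
L2[1][2] = 14
paddr = 14 * 32 + 19 = 467

Answer: 467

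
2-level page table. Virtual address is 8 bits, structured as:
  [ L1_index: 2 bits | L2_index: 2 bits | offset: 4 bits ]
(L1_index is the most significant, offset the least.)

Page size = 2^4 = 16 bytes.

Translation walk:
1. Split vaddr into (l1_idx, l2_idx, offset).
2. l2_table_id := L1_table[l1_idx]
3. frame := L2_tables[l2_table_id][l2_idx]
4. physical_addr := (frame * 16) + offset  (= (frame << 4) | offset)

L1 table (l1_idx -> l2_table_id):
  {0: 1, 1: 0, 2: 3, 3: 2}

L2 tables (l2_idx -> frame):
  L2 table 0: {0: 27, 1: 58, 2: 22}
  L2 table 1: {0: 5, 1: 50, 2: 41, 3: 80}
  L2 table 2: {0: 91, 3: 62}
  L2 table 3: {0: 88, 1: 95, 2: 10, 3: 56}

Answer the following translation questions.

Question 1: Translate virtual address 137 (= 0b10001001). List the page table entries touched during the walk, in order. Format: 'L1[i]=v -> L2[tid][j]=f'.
vaddr = 137 = 0b10001001
Split: l1_idx=2, l2_idx=0, offset=9

Answer: L1[2]=3 -> L2[3][0]=88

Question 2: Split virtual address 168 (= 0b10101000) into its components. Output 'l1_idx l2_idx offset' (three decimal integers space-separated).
Answer: 2 2 8

Derivation:
vaddr = 168 = 0b10101000
  top 2 bits -> l1_idx = 2
  next 2 bits -> l2_idx = 2
  bottom 4 bits -> offset = 8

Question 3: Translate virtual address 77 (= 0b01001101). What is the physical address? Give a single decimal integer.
vaddr = 77 = 0b01001101
Split: l1_idx=1, l2_idx=0, offset=13
L1[1] = 0
L2[0][0] = 27
paddr = 27 * 16 + 13 = 445

Answer: 445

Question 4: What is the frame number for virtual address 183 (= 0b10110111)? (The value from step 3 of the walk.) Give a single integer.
Answer: 56

Derivation:
vaddr = 183: l1_idx=2, l2_idx=3
L1[2] = 3; L2[3][3] = 56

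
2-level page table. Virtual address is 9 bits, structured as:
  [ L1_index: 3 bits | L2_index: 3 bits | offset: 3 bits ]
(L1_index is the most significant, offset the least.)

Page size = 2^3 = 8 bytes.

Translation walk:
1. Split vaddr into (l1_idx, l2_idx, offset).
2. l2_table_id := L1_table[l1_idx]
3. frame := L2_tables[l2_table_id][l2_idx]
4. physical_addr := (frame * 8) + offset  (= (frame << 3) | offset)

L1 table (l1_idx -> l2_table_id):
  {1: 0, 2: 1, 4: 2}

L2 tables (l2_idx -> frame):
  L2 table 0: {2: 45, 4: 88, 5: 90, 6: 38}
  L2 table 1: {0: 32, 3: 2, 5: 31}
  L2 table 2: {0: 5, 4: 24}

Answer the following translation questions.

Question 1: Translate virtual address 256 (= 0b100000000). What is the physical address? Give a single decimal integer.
vaddr = 256 = 0b100000000
Split: l1_idx=4, l2_idx=0, offset=0
L1[4] = 2
L2[2][0] = 5
paddr = 5 * 8 + 0 = 40

Answer: 40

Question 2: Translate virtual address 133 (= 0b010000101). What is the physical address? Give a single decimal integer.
Answer: 261

Derivation:
vaddr = 133 = 0b010000101
Split: l1_idx=2, l2_idx=0, offset=5
L1[2] = 1
L2[1][0] = 32
paddr = 32 * 8 + 5 = 261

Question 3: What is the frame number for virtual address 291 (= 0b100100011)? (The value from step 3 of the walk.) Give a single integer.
Answer: 24

Derivation:
vaddr = 291: l1_idx=4, l2_idx=4
L1[4] = 2; L2[2][4] = 24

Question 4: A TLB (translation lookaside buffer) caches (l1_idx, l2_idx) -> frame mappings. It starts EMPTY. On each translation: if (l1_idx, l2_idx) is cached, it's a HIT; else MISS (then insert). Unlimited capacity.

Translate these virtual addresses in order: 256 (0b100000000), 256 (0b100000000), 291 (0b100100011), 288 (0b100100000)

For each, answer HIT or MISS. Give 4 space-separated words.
Answer: MISS HIT MISS HIT

Derivation:
vaddr=256: (4,0) not in TLB -> MISS, insert
vaddr=256: (4,0) in TLB -> HIT
vaddr=291: (4,4) not in TLB -> MISS, insert
vaddr=288: (4,4) in TLB -> HIT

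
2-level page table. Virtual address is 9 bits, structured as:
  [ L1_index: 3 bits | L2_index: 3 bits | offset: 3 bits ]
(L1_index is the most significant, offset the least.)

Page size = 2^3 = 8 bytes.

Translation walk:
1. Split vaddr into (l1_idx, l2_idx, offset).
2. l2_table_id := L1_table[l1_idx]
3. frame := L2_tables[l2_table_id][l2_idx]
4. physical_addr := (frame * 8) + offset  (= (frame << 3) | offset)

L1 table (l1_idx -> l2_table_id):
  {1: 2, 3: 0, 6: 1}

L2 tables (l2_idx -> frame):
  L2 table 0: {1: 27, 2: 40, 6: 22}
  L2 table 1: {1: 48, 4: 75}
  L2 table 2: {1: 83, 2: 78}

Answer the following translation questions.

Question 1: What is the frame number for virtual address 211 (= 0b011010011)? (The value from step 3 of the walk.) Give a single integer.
Answer: 40

Derivation:
vaddr = 211: l1_idx=3, l2_idx=2
L1[3] = 0; L2[0][2] = 40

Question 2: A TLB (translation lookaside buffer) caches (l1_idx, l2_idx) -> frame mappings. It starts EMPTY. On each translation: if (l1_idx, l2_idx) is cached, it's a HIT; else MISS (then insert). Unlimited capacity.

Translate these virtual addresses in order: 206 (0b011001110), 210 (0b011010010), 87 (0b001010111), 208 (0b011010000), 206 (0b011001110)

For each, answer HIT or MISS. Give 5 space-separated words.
Answer: MISS MISS MISS HIT HIT

Derivation:
vaddr=206: (3,1) not in TLB -> MISS, insert
vaddr=210: (3,2) not in TLB -> MISS, insert
vaddr=87: (1,2) not in TLB -> MISS, insert
vaddr=208: (3,2) in TLB -> HIT
vaddr=206: (3,1) in TLB -> HIT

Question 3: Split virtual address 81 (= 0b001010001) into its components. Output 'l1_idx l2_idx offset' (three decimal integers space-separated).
vaddr = 81 = 0b001010001
  top 3 bits -> l1_idx = 1
  next 3 bits -> l2_idx = 2
  bottom 3 bits -> offset = 1

Answer: 1 2 1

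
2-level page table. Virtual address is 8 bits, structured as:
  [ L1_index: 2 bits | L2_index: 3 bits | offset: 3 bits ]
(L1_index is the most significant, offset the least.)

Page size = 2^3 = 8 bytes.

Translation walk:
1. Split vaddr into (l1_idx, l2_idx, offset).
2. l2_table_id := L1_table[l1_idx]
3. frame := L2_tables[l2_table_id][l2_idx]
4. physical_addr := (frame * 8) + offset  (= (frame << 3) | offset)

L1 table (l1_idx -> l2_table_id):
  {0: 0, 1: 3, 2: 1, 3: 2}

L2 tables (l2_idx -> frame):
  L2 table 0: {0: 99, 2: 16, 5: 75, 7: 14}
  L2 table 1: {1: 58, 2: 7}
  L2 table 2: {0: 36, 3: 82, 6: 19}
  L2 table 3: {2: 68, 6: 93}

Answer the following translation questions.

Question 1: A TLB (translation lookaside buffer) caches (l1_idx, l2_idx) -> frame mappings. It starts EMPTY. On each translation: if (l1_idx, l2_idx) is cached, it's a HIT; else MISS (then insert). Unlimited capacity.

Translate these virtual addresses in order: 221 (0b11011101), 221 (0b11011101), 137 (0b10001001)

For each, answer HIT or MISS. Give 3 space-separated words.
Answer: MISS HIT MISS

Derivation:
vaddr=221: (3,3) not in TLB -> MISS, insert
vaddr=221: (3,3) in TLB -> HIT
vaddr=137: (2,1) not in TLB -> MISS, insert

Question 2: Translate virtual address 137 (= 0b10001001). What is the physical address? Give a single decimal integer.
vaddr = 137 = 0b10001001
Split: l1_idx=2, l2_idx=1, offset=1
L1[2] = 1
L2[1][1] = 58
paddr = 58 * 8 + 1 = 465

Answer: 465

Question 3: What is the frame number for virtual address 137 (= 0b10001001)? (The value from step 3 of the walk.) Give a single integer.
vaddr = 137: l1_idx=2, l2_idx=1
L1[2] = 1; L2[1][1] = 58

Answer: 58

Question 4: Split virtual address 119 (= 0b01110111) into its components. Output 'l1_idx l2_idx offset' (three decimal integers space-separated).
vaddr = 119 = 0b01110111
  top 2 bits -> l1_idx = 1
  next 3 bits -> l2_idx = 6
  bottom 3 bits -> offset = 7

Answer: 1 6 7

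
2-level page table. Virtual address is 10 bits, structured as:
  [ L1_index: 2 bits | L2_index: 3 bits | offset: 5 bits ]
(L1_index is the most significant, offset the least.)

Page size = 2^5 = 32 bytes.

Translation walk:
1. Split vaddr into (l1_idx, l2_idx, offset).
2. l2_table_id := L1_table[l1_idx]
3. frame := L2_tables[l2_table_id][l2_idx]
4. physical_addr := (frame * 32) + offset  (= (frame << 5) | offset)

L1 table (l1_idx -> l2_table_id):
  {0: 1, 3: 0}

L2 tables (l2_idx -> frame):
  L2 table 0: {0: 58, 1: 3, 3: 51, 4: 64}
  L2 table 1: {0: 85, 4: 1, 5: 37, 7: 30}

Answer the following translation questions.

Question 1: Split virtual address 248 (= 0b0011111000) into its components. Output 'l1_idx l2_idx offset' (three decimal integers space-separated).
Answer: 0 7 24

Derivation:
vaddr = 248 = 0b0011111000
  top 2 bits -> l1_idx = 0
  next 3 bits -> l2_idx = 7
  bottom 5 bits -> offset = 24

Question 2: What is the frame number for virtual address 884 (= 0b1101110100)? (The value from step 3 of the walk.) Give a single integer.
Answer: 51

Derivation:
vaddr = 884: l1_idx=3, l2_idx=3
L1[3] = 0; L2[0][3] = 51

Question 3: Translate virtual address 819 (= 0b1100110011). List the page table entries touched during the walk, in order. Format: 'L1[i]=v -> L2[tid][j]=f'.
vaddr = 819 = 0b1100110011
Split: l1_idx=3, l2_idx=1, offset=19

Answer: L1[3]=0 -> L2[0][1]=3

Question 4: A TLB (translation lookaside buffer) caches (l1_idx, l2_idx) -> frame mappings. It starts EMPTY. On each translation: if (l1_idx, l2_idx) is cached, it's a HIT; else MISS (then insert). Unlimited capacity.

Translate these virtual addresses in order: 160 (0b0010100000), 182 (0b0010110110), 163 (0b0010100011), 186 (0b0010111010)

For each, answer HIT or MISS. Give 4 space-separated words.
vaddr=160: (0,5) not in TLB -> MISS, insert
vaddr=182: (0,5) in TLB -> HIT
vaddr=163: (0,5) in TLB -> HIT
vaddr=186: (0,5) in TLB -> HIT

Answer: MISS HIT HIT HIT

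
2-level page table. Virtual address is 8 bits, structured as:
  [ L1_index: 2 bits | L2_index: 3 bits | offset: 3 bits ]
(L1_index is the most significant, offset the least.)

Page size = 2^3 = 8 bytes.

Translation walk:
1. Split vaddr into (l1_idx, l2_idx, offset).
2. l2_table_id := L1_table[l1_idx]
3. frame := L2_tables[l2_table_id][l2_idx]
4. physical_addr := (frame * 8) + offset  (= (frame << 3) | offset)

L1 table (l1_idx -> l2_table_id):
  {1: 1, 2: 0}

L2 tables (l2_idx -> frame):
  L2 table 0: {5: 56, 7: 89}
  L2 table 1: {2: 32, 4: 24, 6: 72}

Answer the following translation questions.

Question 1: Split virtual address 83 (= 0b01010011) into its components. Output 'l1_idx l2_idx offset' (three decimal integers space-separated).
Answer: 1 2 3

Derivation:
vaddr = 83 = 0b01010011
  top 2 bits -> l1_idx = 1
  next 3 bits -> l2_idx = 2
  bottom 3 bits -> offset = 3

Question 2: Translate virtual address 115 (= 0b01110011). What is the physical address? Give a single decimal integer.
vaddr = 115 = 0b01110011
Split: l1_idx=1, l2_idx=6, offset=3
L1[1] = 1
L2[1][6] = 72
paddr = 72 * 8 + 3 = 579

Answer: 579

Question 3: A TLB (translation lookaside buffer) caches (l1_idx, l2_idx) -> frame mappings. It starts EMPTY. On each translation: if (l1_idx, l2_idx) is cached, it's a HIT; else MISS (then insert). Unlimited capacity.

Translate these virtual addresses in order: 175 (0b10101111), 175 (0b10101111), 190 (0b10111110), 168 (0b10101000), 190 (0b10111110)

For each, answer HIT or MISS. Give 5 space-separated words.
vaddr=175: (2,5) not in TLB -> MISS, insert
vaddr=175: (2,5) in TLB -> HIT
vaddr=190: (2,7) not in TLB -> MISS, insert
vaddr=168: (2,5) in TLB -> HIT
vaddr=190: (2,7) in TLB -> HIT

Answer: MISS HIT MISS HIT HIT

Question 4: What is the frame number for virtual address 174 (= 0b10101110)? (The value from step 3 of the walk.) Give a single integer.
vaddr = 174: l1_idx=2, l2_idx=5
L1[2] = 0; L2[0][5] = 56

Answer: 56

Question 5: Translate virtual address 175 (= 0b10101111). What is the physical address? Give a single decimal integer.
vaddr = 175 = 0b10101111
Split: l1_idx=2, l2_idx=5, offset=7
L1[2] = 0
L2[0][5] = 56
paddr = 56 * 8 + 7 = 455

Answer: 455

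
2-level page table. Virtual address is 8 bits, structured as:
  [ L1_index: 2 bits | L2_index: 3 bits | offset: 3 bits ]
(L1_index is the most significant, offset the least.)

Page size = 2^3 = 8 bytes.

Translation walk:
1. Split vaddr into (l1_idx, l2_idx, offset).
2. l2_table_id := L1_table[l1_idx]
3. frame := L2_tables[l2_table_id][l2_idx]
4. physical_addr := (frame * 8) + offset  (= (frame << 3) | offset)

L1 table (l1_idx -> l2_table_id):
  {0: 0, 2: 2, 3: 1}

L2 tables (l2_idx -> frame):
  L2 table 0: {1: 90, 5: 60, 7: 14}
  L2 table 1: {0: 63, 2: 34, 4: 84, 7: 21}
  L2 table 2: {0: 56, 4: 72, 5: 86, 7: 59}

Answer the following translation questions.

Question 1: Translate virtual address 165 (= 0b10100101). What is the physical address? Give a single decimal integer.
Answer: 581

Derivation:
vaddr = 165 = 0b10100101
Split: l1_idx=2, l2_idx=4, offset=5
L1[2] = 2
L2[2][4] = 72
paddr = 72 * 8 + 5 = 581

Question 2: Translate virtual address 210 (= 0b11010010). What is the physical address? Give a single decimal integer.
vaddr = 210 = 0b11010010
Split: l1_idx=3, l2_idx=2, offset=2
L1[3] = 1
L2[1][2] = 34
paddr = 34 * 8 + 2 = 274

Answer: 274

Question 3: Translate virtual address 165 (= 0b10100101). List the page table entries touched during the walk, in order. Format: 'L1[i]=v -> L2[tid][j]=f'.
vaddr = 165 = 0b10100101
Split: l1_idx=2, l2_idx=4, offset=5

Answer: L1[2]=2 -> L2[2][4]=72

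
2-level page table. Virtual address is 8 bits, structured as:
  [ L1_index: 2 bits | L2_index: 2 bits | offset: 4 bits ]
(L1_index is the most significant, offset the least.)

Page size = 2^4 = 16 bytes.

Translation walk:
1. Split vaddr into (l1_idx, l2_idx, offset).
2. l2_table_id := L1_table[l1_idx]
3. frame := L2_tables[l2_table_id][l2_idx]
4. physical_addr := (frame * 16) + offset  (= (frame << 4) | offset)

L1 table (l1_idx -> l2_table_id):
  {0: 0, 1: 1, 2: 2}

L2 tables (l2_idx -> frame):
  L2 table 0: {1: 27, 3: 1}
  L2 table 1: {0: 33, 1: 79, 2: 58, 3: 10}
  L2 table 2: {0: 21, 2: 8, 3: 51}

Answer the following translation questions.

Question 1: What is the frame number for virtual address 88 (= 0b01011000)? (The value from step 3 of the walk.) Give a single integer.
Answer: 79

Derivation:
vaddr = 88: l1_idx=1, l2_idx=1
L1[1] = 1; L2[1][1] = 79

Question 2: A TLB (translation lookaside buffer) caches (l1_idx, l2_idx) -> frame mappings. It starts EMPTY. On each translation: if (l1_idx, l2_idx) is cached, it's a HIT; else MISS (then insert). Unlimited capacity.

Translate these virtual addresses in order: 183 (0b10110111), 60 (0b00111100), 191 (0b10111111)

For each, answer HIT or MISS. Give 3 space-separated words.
vaddr=183: (2,3) not in TLB -> MISS, insert
vaddr=60: (0,3) not in TLB -> MISS, insert
vaddr=191: (2,3) in TLB -> HIT

Answer: MISS MISS HIT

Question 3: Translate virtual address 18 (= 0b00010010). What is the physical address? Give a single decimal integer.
vaddr = 18 = 0b00010010
Split: l1_idx=0, l2_idx=1, offset=2
L1[0] = 0
L2[0][1] = 27
paddr = 27 * 16 + 2 = 434

Answer: 434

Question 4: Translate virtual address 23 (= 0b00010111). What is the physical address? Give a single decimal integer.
Answer: 439

Derivation:
vaddr = 23 = 0b00010111
Split: l1_idx=0, l2_idx=1, offset=7
L1[0] = 0
L2[0][1] = 27
paddr = 27 * 16 + 7 = 439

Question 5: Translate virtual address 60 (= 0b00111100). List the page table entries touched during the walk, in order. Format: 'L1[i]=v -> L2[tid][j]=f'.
vaddr = 60 = 0b00111100
Split: l1_idx=0, l2_idx=3, offset=12

Answer: L1[0]=0 -> L2[0][3]=1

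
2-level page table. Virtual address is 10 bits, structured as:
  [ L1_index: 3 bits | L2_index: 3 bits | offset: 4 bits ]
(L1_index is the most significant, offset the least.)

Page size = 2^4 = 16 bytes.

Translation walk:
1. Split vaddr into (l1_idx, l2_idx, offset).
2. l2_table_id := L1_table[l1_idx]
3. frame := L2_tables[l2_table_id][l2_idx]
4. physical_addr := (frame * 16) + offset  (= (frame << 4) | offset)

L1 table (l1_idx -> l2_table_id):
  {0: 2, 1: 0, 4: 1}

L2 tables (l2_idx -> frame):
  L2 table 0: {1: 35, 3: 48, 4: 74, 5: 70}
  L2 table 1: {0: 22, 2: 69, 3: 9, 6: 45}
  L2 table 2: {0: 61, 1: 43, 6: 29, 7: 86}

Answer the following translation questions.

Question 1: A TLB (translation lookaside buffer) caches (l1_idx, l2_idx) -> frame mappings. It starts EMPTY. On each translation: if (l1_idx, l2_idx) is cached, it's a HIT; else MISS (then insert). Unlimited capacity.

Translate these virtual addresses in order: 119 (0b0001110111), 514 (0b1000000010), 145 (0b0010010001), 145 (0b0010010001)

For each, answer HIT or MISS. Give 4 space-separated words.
Answer: MISS MISS MISS HIT

Derivation:
vaddr=119: (0,7) not in TLB -> MISS, insert
vaddr=514: (4,0) not in TLB -> MISS, insert
vaddr=145: (1,1) not in TLB -> MISS, insert
vaddr=145: (1,1) in TLB -> HIT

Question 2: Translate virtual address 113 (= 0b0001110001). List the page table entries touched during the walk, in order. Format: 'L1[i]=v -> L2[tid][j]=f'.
vaddr = 113 = 0b0001110001
Split: l1_idx=0, l2_idx=7, offset=1

Answer: L1[0]=2 -> L2[2][7]=86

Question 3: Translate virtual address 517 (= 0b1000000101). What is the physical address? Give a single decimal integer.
Answer: 357

Derivation:
vaddr = 517 = 0b1000000101
Split: l1_idx=4, l2_idx=0, offset=5
L1[4] = 1
L2[1][0] = 22
paddr = 22 * 16 + 5 = 357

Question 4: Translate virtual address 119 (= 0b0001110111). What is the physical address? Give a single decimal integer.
vaddr = 119 = 0b0001110111
Split: l1_idx=0, l2_idx=7, offset=7
L1[0] = 2
L2[2][7] = 86
paddr = 86 * 16 + 7 = 1383

Answer: 1383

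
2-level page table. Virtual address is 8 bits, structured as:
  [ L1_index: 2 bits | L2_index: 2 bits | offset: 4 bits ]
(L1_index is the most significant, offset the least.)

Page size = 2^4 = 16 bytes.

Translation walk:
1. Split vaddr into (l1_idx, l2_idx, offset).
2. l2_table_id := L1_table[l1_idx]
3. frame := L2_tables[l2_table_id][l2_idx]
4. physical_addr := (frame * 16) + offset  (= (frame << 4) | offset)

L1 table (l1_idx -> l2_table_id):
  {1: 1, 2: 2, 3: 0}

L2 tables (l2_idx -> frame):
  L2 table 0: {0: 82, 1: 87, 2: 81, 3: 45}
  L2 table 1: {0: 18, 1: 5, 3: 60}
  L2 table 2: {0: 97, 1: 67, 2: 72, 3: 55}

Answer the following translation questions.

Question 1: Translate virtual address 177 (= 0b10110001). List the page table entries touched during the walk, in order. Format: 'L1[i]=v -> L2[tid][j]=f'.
Answer: L1[2]=2 -> L2[2][3]=55

Derivation:
vaddr = 177 = 0b10110001
Split: l1_idx=2, l2_idx=3, offset=1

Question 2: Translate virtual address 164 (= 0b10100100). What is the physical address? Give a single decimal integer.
vaddr = 164 = 0b10100100
Split: l1_idx=2, l2_idx=2, offset=4
L1[2] = 2
L2[2][2] = 72
paddr = 72 * 16 + 4 = 1156

Answer: 1156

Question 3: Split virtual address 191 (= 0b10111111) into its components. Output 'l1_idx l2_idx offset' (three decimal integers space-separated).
vaddr = 191 = 0b10111111
  top 2 bits -> l1_idx = 2
  next 2 bits -> l2_idx = 3
  bottom 4 bits -> offset = 15

Answer: 2 3 15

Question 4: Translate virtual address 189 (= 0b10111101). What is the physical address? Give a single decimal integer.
vaddr = 189 = 0b10111101
Split: l1_idx=2, l2_idx=3, offset=13
L1[2] = 2
L2[2][3] = 55
paddr = 55 * 16 + 13 = 893

Answer: 893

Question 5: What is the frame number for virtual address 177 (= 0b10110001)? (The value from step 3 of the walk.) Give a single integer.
Answer: 55

Derivation:
vaddr = 177: l1_idx=2, l2_idx=3
L1[2] = 2; L2[2][3] = 55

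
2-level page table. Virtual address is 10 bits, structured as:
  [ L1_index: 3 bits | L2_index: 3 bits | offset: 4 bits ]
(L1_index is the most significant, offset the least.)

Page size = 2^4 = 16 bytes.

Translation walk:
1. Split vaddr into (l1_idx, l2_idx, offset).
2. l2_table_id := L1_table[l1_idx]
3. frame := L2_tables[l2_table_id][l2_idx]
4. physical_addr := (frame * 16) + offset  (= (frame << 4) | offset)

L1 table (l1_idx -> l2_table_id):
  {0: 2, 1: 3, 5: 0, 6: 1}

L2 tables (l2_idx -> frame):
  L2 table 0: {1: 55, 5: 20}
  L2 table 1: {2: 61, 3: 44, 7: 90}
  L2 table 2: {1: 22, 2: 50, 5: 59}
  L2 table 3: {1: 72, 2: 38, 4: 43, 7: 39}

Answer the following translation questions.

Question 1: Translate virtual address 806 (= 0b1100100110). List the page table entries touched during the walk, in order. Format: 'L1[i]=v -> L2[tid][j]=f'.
vaddr = 806 = 0b1100100110
Split: l1_idx=6, l2_idx=2, offset=6

Answer: L1[6]=1 -> L2[1][2]=61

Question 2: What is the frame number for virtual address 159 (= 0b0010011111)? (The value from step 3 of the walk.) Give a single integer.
Answer: 72

Derivation:
vaddr = 159: l1_idx=1, l2_idx=1
L1[1] = 3; L2[3][1] = 72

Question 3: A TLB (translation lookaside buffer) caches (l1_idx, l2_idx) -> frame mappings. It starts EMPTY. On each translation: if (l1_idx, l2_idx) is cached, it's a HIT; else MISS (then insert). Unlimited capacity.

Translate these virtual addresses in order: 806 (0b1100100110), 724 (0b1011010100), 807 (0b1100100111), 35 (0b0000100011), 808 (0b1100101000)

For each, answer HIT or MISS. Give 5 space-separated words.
vaddr=806: (6,2) not in TLB -> MISS, insert
vaddr=724: (5,5) not in TLB -> MISS, insert
vaddr=807: (6,2) in TLB -> HIT
vaddr=35: (0,2) not in TLB -> MISS, insert
vaddr=808: (6,2) in TLB -> HIT

Answer: MISS MISS HIT MISS HIT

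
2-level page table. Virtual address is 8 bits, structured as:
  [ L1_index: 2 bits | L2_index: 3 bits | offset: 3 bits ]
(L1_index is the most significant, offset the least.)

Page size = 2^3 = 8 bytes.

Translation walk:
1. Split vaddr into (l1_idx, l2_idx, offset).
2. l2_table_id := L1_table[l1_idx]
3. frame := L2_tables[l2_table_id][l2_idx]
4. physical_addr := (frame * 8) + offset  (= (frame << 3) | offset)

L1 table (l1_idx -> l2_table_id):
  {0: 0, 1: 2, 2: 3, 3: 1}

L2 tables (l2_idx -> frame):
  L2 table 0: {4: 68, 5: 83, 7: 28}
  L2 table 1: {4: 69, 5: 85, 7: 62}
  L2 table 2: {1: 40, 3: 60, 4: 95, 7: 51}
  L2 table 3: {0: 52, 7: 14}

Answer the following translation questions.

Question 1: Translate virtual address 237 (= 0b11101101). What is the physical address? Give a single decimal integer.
Answer: 685

Derivation:
vaddr = 237 = 0b11101101
Split: l1_idx=3, l2_idx=5, offset=5
L1[3] = 1
L2[1][5] = 85
paddr = 85 * 8 + 5 = 685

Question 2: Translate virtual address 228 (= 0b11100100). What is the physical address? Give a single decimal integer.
Answer: 556

Derivation:
vaddr = 228 = 0b11100100
Split: l1_idx=3, l2_idx=4, offset=4
L1[3] = 1
L2[1][4] = 69
paddr = 69 * 8 + 4 = 556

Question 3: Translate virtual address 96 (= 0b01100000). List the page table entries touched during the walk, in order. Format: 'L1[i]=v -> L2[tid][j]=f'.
vaddr = 96 = 0b01100000
Split: l1_idx=1, l2_idx=4, offset=0

Answer: L1[1]=2 -> L2[2][4]=95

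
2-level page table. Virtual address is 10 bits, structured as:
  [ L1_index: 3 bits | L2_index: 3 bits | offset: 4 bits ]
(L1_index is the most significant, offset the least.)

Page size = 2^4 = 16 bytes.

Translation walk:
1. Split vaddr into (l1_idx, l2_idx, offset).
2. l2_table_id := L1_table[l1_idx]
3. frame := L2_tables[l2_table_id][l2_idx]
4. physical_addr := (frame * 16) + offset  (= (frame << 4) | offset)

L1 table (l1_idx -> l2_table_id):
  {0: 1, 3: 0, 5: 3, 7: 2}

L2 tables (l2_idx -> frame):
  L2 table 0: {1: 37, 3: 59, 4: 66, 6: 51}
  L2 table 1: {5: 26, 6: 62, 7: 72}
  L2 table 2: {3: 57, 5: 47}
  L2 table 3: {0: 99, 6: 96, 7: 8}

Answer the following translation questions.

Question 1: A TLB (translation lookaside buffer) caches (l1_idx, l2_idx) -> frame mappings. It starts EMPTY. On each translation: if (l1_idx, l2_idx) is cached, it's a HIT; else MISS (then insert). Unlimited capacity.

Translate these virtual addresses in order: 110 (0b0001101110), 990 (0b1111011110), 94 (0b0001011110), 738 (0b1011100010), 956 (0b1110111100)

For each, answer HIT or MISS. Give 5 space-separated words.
Answer: MISS MISS MISS MISS MISS

Derivation:
vaddr=110: (0,6) not in TLB -> MISS, insert
vaddr=990: (7,5) not in TLB -> MISS, insert
vaddr=94: (0,5) not in TLB -> MISS, insert
vaddr=738: (5,6) not in TLB -> MISS, insert
vaddr=956: (7,3) not in TLB -> MISS, insert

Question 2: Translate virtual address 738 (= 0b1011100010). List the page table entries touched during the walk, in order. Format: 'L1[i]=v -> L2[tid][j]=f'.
Answer: L1[5]=3 -> L2[3][6]=96

Derivation:
vaddr = 738 = 0b1011100010
Split: l1_idx=5, l2_idx=6, offset=2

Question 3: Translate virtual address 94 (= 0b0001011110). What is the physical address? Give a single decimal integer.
vaddr = 94 = 0b0001011110
Split: l1_idx=0, l2_idx=5, offset=14
L1[0] = 1
L2[1][5] = 26
paddr = 26 * 16 + 14 = 430

Answer: 430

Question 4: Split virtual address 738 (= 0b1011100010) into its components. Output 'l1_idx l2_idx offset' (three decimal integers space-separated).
Answer: 5 6 2

Derivation:
vaddr = 738 = 0b1011100010
  top 3 bits -> l1_idx = 5
  next 3 bits -> l2_idx = 6
  bottom 4 bits -> offset = 2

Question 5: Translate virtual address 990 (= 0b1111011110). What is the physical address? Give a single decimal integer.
Answer: 766

Derivation:
vaddr = 990 = 0b1111011110
Split: l1_idx=7, l2_idx=5, offset=14
L1[7] = 2
L2[2][5] = 47
paddr = 47 * 16 + 14 = 766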